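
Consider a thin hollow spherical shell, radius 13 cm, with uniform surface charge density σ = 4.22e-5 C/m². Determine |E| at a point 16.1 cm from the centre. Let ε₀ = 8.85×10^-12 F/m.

Use a concentric Gaussian sphere at r = 16.1 cm (r > 13 cm).
The entire shell is enclosed: Q_enc = σ·4πR² = (4.22×10^-5)·4π·(0.13)² = 8.962×10^-6 C.
Applying ∮E·dA = Q_enc/ε₀ with Φ = E(4πr²):
E = |Q_enc|/(4πε₀r²) = (8.962×10^-6)/(4π·8.85×10^-12·(0.161)²) = 3.11×10^6 N/C.

E = 3.11×10^6 N/C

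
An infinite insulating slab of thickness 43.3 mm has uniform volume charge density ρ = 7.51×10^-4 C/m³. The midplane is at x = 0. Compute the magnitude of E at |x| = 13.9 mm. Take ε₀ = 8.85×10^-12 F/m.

By symmetry E is perpendicular to the slab. A Gaussian pillbox from −13.9 mm to +13.9 mm (face area A) lies entirely within the slab.
Q_enc = ρ·(2x)·A and flux = 2EA, so 2EA = 2ρxA/ε₀ ⇒ E = |ρ|x/ε₀.
E = (7.51×10^-4)(0.0139)/(8.85×10^-12) = 1.18×10^6 N/C.

|E| = 1.18×10^6 N/C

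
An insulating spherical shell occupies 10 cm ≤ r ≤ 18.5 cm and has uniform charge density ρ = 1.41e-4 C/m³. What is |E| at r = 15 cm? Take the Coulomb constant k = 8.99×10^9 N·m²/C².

By spherical symmetry E is radial; choose a Gaussian sphere of radius r = 15 cm (within the shell material, 10 cm < r < 18.5 cm).
Enclosed charge is the volume from a to r: Q_enc = (4π/3)ρ(r³ − a³) = 1.403×10^-6 C.
By Gauss's law, ∮E·dA = E·4πr² = Q_enc/ε₀.
E = k|Q_enc|/r² = (8.99×10^9)(1.403×10^-6)/(0.15)² = 5.60×10^5 N/C.

E = 5.60×10^5 N/C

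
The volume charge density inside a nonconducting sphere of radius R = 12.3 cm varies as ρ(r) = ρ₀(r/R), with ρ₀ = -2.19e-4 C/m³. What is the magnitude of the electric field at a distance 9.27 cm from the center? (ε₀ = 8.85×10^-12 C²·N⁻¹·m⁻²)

|E| = 4.32×10^5 N/C

Symmetry ⇒ E = E(r) r̂. Gaussian sphere of radius r = 9.27 cm (r < R).
Q_enc = ∫₀^r ρ(r')·4πr'² dr' = (4πρ₀/R) ∫₀^r r'^3 dr' = 4πρ₀ r^4/(4·R) = -4.131e-7 C.
Gauss's law: E·4πr² = Q_enc/ε₀.
E = |Q_enc|/(4πε₀r²) = (4.131×10^-7)/(4π·8.85×10^-12·(0.0927)²) = 4.32e5 N/C.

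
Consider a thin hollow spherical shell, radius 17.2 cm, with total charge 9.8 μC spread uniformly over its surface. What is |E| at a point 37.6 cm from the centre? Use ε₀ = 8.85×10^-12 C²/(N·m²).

E = 6.23e5 V/m

Use a concentric Gaussian sphere at r = 37.6 cm (r > 17.2 cm).
The entire shell is enclosed: Q_enc = 9.80e-6 C.
Gauss's law: E·4πr² = Q_enc/ε₀.
E = |Q_enc|/(4πε₀r²) = (9.80×10^-6)/(4π·8.85×10^-12·(0.376)²) = 6.23e5 N/C.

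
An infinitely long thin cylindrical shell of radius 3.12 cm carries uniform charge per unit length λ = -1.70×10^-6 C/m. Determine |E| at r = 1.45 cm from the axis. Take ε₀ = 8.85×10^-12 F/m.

Take a coaxial cylindrical Gaussian surface of radius r = 1.45 cm and length L (r < 3.12 cm, inside the shell).
All the surface charge lies outside this cylinder: Q_enc = 0, hence E = 0.

E = 0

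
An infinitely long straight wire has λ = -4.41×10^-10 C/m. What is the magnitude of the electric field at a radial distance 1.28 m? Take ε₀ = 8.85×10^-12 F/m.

Take a coaxial cylindrical Gaussian surface of radius r = 1.28 m and length L.
Q_enc = λL, so λ_enc = -4.41e-10 C/m.
Applying ∮E·dA = Q_enc/ε₀ with the end caps contributing no flux:
E = |λ_enc|/(2πε₀r) = (4.41e-10)/(2π·8.85×10^-12·1.28) = 6.2 N/C.

6.2 N/C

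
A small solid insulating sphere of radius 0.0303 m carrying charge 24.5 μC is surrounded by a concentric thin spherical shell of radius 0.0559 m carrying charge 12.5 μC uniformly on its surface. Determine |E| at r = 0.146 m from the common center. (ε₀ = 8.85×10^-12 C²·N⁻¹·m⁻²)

1.56×10^7 N/C

Symmetry ⇒ E = E(r) r̂. Gaussian sphere of radius r = 0.146 m (r > 0.0559 m, enclosing both).
Q_enc = (24.5 μC) + (12.5 μC) = 3.70×10^-5 C.
By Gauss's law, ∮E·dA = E·4πr² = Q_enc/ε₀.
E = |Q_enc|/(4πε₀r²) = (3.70e-5)/(4π·8.85×10^-12·(0.146)²) = 1.56×10^7 N/C.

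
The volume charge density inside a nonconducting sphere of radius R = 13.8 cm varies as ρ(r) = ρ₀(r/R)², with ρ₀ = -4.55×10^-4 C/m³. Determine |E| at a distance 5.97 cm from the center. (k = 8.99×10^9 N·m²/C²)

Take a concentric spherical Gaussian surface of radius r = 5.97 cm (r < R).
Integrate the density: Q_enc = 4π ∫₀^r ρ₀(r'/R)^2 r'² dr' = 4πρ₀ r^5/(5·R²) = -4.554×10^-8 C.
By Gauss's law, ∮E·dA = E·4πr² = Q_enc/ε₀.
E = k|Q_enc|/r² = (8.99×10^9)(4.554×10^-8)/(0.0597)² = 1.15e5 N/C.

|E| = 1.15×10^5 V/m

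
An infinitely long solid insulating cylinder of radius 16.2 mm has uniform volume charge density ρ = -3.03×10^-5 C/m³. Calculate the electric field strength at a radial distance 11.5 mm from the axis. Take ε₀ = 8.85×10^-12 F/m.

1.97×10^4 N/C

Take a coaxial cylindrical Gaussian surface of radius r = 11.5 mm and length L (r < R).
Charge inside radius r per length L is ρ·πr²·L, so λ_enc = ρπr² = -1.259×10^-8 C/m.
Since E is radial and uniform over the curved surface, Φ = E·2πrL = Q_enc/ε₀ = λ_enc L/ε₀.
E = |λ_enc|/(2πε₀r) = (1.259e-8)/(2π·8.85×10^-12·0.0115) = 1.97×10^4 N/C.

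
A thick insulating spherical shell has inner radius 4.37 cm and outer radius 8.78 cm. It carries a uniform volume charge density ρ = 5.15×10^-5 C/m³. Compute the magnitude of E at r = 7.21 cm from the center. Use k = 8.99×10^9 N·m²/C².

Use a concentric Gaussian sphere at r = 7.21 cm (within the shell material, 4.37 cm < r < 8.78 cm).
Only the shell between 4.37 cm and r is enclosed: Q_enc = ρ·(4π/3)(r³ − a³) = (5.15×10^-5)·(4π/3)·((0.0721)³ − (0.0437)³) = 6.285×10^-8 C.
By Gauss's law, ∮E·dA = E·4πr² = Q_enc/ε₀.
E = k|Q_enc|/r² = (8.99×10^9)(6.285×10^-8)/(0.0721)² = 1.09×10^5 N/C.

E ≈ 1.09×10^5 N/C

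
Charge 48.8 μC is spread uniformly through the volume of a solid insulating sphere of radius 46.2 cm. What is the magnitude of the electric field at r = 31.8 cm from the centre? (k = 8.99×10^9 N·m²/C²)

Use a concentric Gaussian sphere at r = 31.8 cm (r < R).
For a uniform sphere the enclosed fraction is (r/R)³, so Q_enc = (48.8 μC)(0.318/0.462)³ = 1.591×10^-5 C.
Applying ∮E·dA = Q_enc/ε₀ with Φ = E(4πr²):
E = k|Q_enc|/r² = (8.99×10^9)(1.591×10^-5)/(0.318)² = 1.41×10^6 N/C.

|E| = 1.41×10^6 N/C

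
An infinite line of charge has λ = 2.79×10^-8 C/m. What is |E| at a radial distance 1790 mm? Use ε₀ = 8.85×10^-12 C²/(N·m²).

Coaxial Gaussian cylinder, radius r = 1790 mm, length L.
Q_enc = λL, so λ_enc = 2.79e-8 C/m.
Applying ∮E·dA = Q_enc/ε₀ with the end caps contributing no flux:
E = |λ_enc|/(2πε₀r) = (2.79×10^-8)/(2π·8.85×10^-12·1.79) = 280 N/C.

E ≈ 280 N/C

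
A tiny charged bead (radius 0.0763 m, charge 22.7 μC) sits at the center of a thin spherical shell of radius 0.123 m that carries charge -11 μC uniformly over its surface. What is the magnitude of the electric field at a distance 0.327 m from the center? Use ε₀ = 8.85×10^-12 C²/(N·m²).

By spherical symmetry E is radial; choose a Gaussian sphere of radius r = 0.327 m (r > 0.123 m, enclosing both).
Q_enc = (22.7 μC) + (-11 μC) = 1.17e-5 C.
Since E is radial and uniform over the Gaussian sphere, Φ = E·4πr² = Q_enc/ε₀.
E = |Q_enc|/(4πε₀r²) = (1.17×10^-5)/(4π·8.85×10^-12·(0.327)²) = 9.84×10^5 N/C.

E = 9.84e5 N/C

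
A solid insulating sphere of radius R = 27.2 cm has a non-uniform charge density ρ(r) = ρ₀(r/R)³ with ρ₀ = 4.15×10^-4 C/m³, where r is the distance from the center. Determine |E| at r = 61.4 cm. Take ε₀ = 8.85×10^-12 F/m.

|E| ≈ 4.17e5 V/m

Take a concentric spherical Gaussian surface of radius r = 61.4 cm (r > R, all charge enclosed).
Q_enc = 4π ∫₀^R ρ₀(r'/R)^3 r'² dr' = 4πρ₀R³/6 = 1.749×10^-5 C.
By Gauss's law, ∮E·dA = E·4πr² = Q_enc/ε₀.
E = |Q_enc|/(4πε₀r²) = (1.749×10^-5)/(4π·8.85×10^-12·(0.614)²) = 4.17×10^5 N/C.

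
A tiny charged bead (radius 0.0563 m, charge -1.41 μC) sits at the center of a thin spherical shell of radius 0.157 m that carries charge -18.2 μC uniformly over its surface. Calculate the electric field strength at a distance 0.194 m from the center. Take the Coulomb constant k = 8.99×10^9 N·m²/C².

E ≈ 4.68×10^6 N/C

By spherical symmetry E is radial; choose a Gaussian sphere of radius r = 0.194 m (r > 0.157 m, enclosing both).
Q_enc = (-1.41 μC) + (-18.2 μC) = -1.961×10^-5 C.
Since E is radial and uniform over the Gaussian sphere, Φ = E·4πr² = Q_enc/ε₀.
E = k|Q_enc|/r² = (8.99×10^9)(1.961×10^-5)/(0.194)² = 4.68×10^6 N/C.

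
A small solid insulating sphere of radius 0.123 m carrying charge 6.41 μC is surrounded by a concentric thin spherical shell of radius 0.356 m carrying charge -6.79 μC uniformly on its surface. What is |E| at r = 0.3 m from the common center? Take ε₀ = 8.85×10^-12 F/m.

By spherical symmetry E is radial; choose a Gaussian sphere of radius r = 0.3 m (between the bodies, 0.123 m < r < 0.356 m).
Only the inner charge is enclosed; the outer shell contributes nothing inside itself. Q_enc = 6.41 μC = 6.41×10^-6 C.
Applying ∮E·dA = Q_enc/ε₀ with Φ = E(4πr²):
E = |Q_enc|/(4πε₀r²) = (6.41×10^-6)/(4π·8.85×10^-12·(0.3)²) = 6.40×10^5 N/C.

E ≈ 6.40×10^5 V/m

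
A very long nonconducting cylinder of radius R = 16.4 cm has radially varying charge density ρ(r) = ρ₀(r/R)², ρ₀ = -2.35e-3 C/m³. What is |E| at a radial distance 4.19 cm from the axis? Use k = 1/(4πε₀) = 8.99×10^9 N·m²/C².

Coaxial Gaussian cylinder, radius r = 4.19 cm, length L (r < R).
Integrating ρ over the cross-section to radius r: λ_enc = (2πρ₀/R²) ∫₀^r r'^3 dr' = 2πρ₀ r^4/(4·R²) = -4.23×10^-7 C/m.
By Gauss's law (flux through the curved wall only), E·2πrL = λ_enc L/ε₀.
E = 2k|λ_enc|/r = 2(8.99×10^9)(4.23×10^-7)/(0.0419) = 1.82×10^5 N/C.

E = 1.82×10^5 N/C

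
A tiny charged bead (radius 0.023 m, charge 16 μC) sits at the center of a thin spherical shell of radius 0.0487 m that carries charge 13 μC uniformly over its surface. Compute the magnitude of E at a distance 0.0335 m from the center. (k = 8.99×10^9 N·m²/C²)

|E| ≈ 1.28×10^8 N/C

Symmetry ⇒ E = E(r) r̂. Gaussian sphere of radius r = 0.0335 m (between the bodies, 0.023 m < r < 0.0487 m).
Only the inner charge is enclosed; the outer shell contributes nothing inside itself. Q_enc = 16 μC = 1.60×10^-5 C.
Gauss's law: E·4πr² = Q_enc/ε₀.
E = k|Q_enc|/r² = (8.99×10^9)(1.60×10^-5)/(0.0335)² = 1.28e8 N/C.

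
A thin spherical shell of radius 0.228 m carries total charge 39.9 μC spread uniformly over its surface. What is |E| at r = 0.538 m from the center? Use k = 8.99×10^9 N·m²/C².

Use a concentric Gaussian sphere at r = 0.538 m (r > 0.228 m).
The entire shell is enclosed: Q_enc = 3.99e-5 C.
Gauss's law: E·4πr² = Q_enc/ε₀.
E = k|Q_enc|/r² = (8.99×10^9)(3.99e-5)/(0.538)² = 1.24×10^6 N/C.

1.24×10^6 N/C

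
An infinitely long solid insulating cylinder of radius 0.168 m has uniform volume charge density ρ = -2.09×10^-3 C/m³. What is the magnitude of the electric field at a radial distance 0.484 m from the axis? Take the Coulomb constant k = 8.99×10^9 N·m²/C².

E ≈ 6.88×10^6 N/C

Coaxial Gaussian cylinder, radius r = 0.484 m, length L (r > 0.168 m, full cross-section enclosed).
λ_enc = ρ·πR² = (-2.09e-3)π(0.168)² = -1.853×10^-4 C/m.
Applying ∮E·dA = Q_enc/ε₀ with the end caps contributing no flux:
E = 2k|λ_enc|/r = 2(8.99×10^9)(1.853×10^-4)/(0.484) = 6.88×10^6 N/C.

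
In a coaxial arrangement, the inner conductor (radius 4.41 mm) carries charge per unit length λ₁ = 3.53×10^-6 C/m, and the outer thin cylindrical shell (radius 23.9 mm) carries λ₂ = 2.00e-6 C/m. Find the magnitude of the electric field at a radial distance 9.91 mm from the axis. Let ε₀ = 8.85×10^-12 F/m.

E ≈ 6.41×10^6 V/m

Coaxial Gaussian cylinder, radius r = 9.91 mm, length L (between the conductors, 4.41 mm < r < 23.9 mm).
Only the inner wire is enclosed; the outer shell contributes nothing inside itself. λ_enc = λ₁ = 3.53×10^-6 C/m.
Applying ∮E·dA = Q_enc/ε₀ with the end caps contributing no flux:
E = |λ_enc|/(2πε₀r) = (3.53×10^-6)/(2π·8.85×10^-12·0.00991) = 6.41×10^6 N/C.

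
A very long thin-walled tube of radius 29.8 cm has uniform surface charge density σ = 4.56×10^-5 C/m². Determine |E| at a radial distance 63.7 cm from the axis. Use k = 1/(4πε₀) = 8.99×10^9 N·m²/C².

Take a coaxial cylindrical Gaussian surface of radius r = 63.7 cm and length L (r > 29.8 cm).
The whole shell is enclosed: λ_enc = σ·2πR = (4.56×10^-5)·2π·(0.298) = 8.538e-5 C/m.
Gauss's law: E·2πrL = λ_enc L/ε₀.
E = 2k|λ_enc|/r = 2(8.99×10^9)(8.538e-5)/(0.637) = 2.41×10^6 N/C.

|E| = 2.41e6 N/C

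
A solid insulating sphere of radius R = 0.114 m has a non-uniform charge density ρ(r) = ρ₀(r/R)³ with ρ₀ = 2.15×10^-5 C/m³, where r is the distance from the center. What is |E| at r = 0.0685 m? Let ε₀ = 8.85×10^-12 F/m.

By spherical symmetry E is radial; choose a Gaussian sphere of radius r = 0.0685 m (r < R).
Q_enc = ∫₀^r ρ(r')·4πr'² dr' = (4πρ₀/R³) ∫₀^r r'^5 dr' = 4πρ₀ r^6/(6·R³) = 3.14×10^-9 C.
Since E is radial and uniform over the Gaussian sphere, Φ = E·4πr² = Q_enc/ε₀.
E = |Q_enc|/(4πε₀r²) = (3.14×10^-9)/(4π·8.85×10^-12·(0.0685)²) = 6.02×10^3 N/C.

|E| = 6.02e3 V/m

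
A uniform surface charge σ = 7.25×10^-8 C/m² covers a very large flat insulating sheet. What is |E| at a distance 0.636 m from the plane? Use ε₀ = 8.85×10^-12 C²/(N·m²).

By planar symmetry E is perpendicular to the sheet and uniform; use a Gaussian pillbox with flat faces of area A on each side of the sheet.
Flux Φ = 2EA and Q_enc = σA, so 2EA = σA/ε₀ ⇒ E = |σ|/(2ε₀), independent of distance.
E = |σ|/(2ε₀) = (7.25×10^-8)/(2·8.85×10^-12) = 4.10e3 N/C.

E = 4.10×10^3 N/C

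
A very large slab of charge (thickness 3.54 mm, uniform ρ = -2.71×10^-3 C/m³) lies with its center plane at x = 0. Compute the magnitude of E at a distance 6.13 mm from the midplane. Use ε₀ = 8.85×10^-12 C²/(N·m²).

5.42×10^5 V/m

The point |x| = 6.13 mm lies outside the slab (half-thickness 0.00177 m). A symmetric pillbox spanning the full slab encloses Q_enc = ρ·d·A.
Flux = 2EA ⇒ E = |ρ|d/(2ε₀), independent of distance outside.
E = (2.71e-3)(0.00354)/(2·8.85×10^-12) = 5.42×10^5 N/C.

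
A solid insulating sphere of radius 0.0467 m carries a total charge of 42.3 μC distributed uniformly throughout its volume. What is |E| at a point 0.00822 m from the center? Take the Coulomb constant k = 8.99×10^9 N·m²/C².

Take a concentric spherical Gaussian surface of radius r = 0.00822 m (r < R).
For a uniform sphere the enclosed fraction is (r/R)³, so Q_enc = (42.3 μC)(0.00822/0.0467)³ = 2.307e-7 C.
Applying ∮E·dA = Q_enc/ε₀ with Φ = E(4πr²):
E = k|Q_enc|/r² = (8.99×10^9)(2.307×10^-7)/(0.00822)² = 3.07×10^7 N/C.

|E| = 3.07e7 N/C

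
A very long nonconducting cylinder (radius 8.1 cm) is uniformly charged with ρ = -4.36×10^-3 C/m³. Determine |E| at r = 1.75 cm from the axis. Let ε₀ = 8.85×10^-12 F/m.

Coaxial Gaussian cylinder, radius r = 1.75 cm, length L (r < R).
Enclosed charge per unit length: λ_enc = ρ·πr² = (-4.36e-3)π(0.0175)² = -4.195×10^-6 C/m.
By Gauss's law (flux through the curved wall only), E·2πrL = λ_enc L/ε₀.
E = |λ_enc|/(2πε₀r) = (4.195e-6)/(2π·8.85×10^-12·0.0175) = 4.31×10^6 N/C.

|E| = 4.31e6 N/C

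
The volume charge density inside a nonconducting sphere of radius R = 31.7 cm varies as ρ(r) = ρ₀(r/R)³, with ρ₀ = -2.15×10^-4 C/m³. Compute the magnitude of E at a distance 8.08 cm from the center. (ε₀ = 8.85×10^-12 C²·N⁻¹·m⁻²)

Use a concentric Gaussian sphere at r = 8.08 cm (r < R).
Integrate the density: Q_enc = 4π ∫₀^r ρ₀(r'/R)^3 r'² dr' = 4πρ₀ r^6/(6·R³) = -3.934×10^-9 C.
Applying ∮E·dA = Q_enc/ε₀ with Φ = E(4πr²):
E = |Q_enc|/(4πε₀r²) = (3.934×10^-9)/(4π·8.85×10^-12·(0.0808)²) = 5.42e3 N/C.

5.42×10^3 N/C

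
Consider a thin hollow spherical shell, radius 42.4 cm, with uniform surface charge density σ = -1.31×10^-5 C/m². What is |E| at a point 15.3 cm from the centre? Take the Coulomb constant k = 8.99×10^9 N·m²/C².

Use a concentric Gaussian sphere at r = 15.3 cm (inside the shell, r < 42.4 cm).
All the charge is outside the Gaussian surface: Q_enc = 0, hence E = 0 everywhere inside the shell.

|E| = 0 N/C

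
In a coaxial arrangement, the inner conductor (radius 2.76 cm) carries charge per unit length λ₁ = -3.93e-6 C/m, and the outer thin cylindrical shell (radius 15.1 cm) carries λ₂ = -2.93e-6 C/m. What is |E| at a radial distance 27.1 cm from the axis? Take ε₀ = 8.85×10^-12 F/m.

Take a coaxial cylindrical Gaussian surface of radius r = 27.1 cm and length L (r > 15.1 cm, enclosing both).
λ_enc = λ₁ + λ₂ = (-3.93×10^-6) + (-2.93×10^-6) = -6.86e-6 C/m.
By Gauss's law (flux through the curved wall only), E·2πrL = λ_enc L/ε₀.
E = |λ_enc|/(2πε₀r) = (6.86e-6)/(2π·8.85×10^-12·0.271) = 4.55×10^5 N/C.

E = 4.55e5 V/m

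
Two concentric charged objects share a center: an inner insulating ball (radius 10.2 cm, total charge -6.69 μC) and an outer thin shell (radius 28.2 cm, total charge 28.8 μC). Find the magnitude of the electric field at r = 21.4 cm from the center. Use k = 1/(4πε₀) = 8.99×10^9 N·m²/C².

|E| ≈ 1.31×10^6 N/C

Symmetry ⇒ E = E(r) r̂. Gaussian sphere of radius r = 21.4 cm (between the bodies, 10.2 cm < r < 28.2 cm).
The shell at 28.2 cm lies outside the Gaussian surface, so Q_enc = -6.69 μC = -6.69×10^-6 C.
Since E is radial and uniform over the Gaussian sphere, Φ = E·4πr² = Q_enc/ε₀.
E = k|Q_enc|/r² = (8.99×10^9)(6.69×10^-6)/(0.214)² = 1.31e6 N/C.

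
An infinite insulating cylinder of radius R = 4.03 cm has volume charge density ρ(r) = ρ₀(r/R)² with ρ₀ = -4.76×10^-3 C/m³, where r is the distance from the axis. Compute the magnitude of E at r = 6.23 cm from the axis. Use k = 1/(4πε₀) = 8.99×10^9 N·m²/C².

|E| = 3.50×10^6 N/C

Take a coaxial cylindrical Gaussian surface of radius r = 6.23 cm and length L (r > R, full charge per length enclosed).
λ_enc = 2π ∫₀^R ρ₀(r'/R)^2 r' dr' = 2πρ₀R²/4 = -1.214×10^-5 C/m.
Gauss's law: E·2πrL = λ_enc L/ε₀.
E = 2k|λ_enc|/r = 2(8.99×10^9)(1.214×10^-5)/(0.0623) = 3.50×10^6 N/C.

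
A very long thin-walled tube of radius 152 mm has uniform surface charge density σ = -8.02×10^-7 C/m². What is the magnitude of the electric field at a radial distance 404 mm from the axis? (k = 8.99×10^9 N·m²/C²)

By cylindrical symmetry E is radial; use a coaxial Gaussian cylinder of radius 404 mm and length L (r > 152 mm).
The whole shell is enclosed: λ_enc = σ·2πR = (-8.02×10^-7)·2π·(0.152) = -7.659×10^-7 C/m.
Gauss's law: E·2πrL = λ_enc L/ε₀.
E = 2k|λ_enc|/r = 2(8.99×10^9)(7.659×10^-7)/(0.404) = 3.41×10^4 N/C.

3.41e4 N/C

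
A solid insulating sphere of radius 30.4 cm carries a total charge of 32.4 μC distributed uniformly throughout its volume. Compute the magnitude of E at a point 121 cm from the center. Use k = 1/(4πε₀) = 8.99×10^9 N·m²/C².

Take a concentric spherical Gaussian surface of radius r = 121 cm (r > R, so the entire charge is enclosed).
Q_enc = 32.4 μC = 3.24×10^-5 C.
Gauss's law: E·4πr² = Q_enc/ε₀.
E = k|Q_enc|/r² = (8.99×10^9)(3.24e-5)/(1.21)² = 1.99e5 N/C.

|E| ≈ 1.99×10^5 V/m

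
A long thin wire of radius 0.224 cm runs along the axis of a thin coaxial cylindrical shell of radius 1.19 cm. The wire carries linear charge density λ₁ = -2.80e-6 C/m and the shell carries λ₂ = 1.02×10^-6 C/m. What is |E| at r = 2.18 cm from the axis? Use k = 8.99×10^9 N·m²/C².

E ≈ 1.47e6 N/C

Choose a coaxial cylinder of radius r = 2.18 cm (arbitrary length L) as the Gaussian surface (r > 1.19 cm, enclosing both).
λ_enc = λ₁ + λ₂ = (-2.80e-6) + (1.02×10^-6) = -1.78×10^-6 C/m.
Since E is radial and uniform over the curved surface, Φ = E·2πrL = Q_enc/ε₀ = λ_enc L/ε₀.
E = 2k|λ_enc|/r = 2(8.99×10^9)(1.78×10^-6)/(0.0218) = 1.47e6 N/C.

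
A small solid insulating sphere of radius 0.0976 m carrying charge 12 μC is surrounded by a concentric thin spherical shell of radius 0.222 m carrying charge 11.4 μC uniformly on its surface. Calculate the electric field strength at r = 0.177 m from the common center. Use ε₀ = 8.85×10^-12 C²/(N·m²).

E ≈ 3.44×10^6 N/C

Use a concentric Gaussian sphere at r = 0.177 m (between the bodies, 0.0976 m < r < 0.222 m).
The shell at 0.222 m lies outside the Gaussian surface, so Q_enc = 12 μC = 1.20e-5 C.
Since E is radial and uniform over the Gaussian sphere, Φ = E·4πr² = Q_enc/ε₀.
E = |Q_enc|/(4πε₀r²) = (1.20e-5)/(4π·8.85×10^-12·(0.177)²) = 3.44e6 N/C.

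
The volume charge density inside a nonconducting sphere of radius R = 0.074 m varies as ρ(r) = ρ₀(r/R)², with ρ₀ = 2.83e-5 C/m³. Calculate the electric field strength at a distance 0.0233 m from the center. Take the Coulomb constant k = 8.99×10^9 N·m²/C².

Symmetry ⇒ E = E(r) r̂. Gaussian sphere of radius r = 0.0233 m (r < R).
Q_enc = ∫₀^r ρ(r')·4πr'² dr' = (4πρ₀/R²) ∫₀^r r'^4 dr' = 4πρ₀ r^5/(5·R²) = 8.92×10^-11 C.
By Gauss's law, ∮E·dA = E·4πr² = Q_enc/ε₀.
E = k|Q_enc|/r² = (8.99×10^9)(8.92×10^-11)/(0.0233)² = 1.48×10^3 N/C.

E = 1.48e3 V/m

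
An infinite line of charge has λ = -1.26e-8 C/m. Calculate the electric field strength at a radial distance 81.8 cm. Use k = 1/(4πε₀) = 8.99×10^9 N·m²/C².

E ≈ 277 N/C

By cylindrical symmetry E is radial; use a coaxial Gaussian cylinder of radius 81.8 cm and length L.
Q_enc = λL, so λ_enc = -1.26×10^-8 C/m.
Since E is radial and uniform over the curved surface, Φ = E·2πrL = Q_enc/ε₀ = λ_enc L/ε₀.
E = 2k|λ_enc|/r = 2(8.99×10^9)(1.26×10^-8)/(0.818) = 277 N/C.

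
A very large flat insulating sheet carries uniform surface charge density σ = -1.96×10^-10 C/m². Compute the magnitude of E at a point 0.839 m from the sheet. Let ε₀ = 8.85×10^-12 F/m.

E ≈ 11.1 V/m

The symmetry is planar: E is normal to the sheet and the same magnitude on both sides. Take a pillbox straddling the sheet with end-cap area A.
Only the two end caps contribute flux: Φ = 2EA. With Q_enc = σA, Gauss's law gives E = |σ|/(2ε₀).
E = |σ|/(2ε₀) = (1.96e-10)/(2·8.85×10^-12) = 11.1 N/C.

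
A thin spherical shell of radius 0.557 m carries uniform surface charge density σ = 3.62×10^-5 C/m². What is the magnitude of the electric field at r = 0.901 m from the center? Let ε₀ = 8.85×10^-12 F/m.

By spherical symmetry E is radial; choose a Gaussian sphere of radius r = 0.901 m (r > 0.557 m).
The entire shell is enclosed: Q_enc = σ·4πR² = (3.62×10^-5)·4π·(0.557)² = 1.411e-4 C.
Gauss's law: E·4πr² = Q_enc/ε₀.
E = |Q_enc|/(4πε₀r²) = (1.411e-4)/(4π·8.85×10^-12·(0.901)²) = 1.56×10^6 N/C.

E ≈ 1.56×10^6 N/C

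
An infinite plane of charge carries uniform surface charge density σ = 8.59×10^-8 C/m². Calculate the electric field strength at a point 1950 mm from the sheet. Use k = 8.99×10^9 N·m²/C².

By planar symmetry E is perpendicular to the sheet and uniform; use a Gaussian pillbox with flat faces of area A on each side of the sheet.
Flux Φ = 2EA and Q_enc = σA, so 2EA = σA/ε₀ ⇒ E = |σ|/(2ε₀), independent of distance.
E = 2πk|σ| = 2π(8.99×10^9)(8.59e-8) = 4.85×10^3 N/C.

E ≈ 4.85e3 N/C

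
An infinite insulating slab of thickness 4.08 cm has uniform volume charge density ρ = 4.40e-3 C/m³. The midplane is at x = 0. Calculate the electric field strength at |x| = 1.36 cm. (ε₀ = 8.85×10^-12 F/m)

By symmetry E is perpendicular to the slab. A Gaussian pillbox from −1.36 cm to +1.36 cm (face area A) lies entirely within the slab.
Q_enc = ρ·(2x)·A and flux = 2EA, so 2EA = 2ρxA/ε₀ ⇒ E = |ρ|x/ε₀.
E = (4.40×10^-3)(0.0136)/(8.85×10^-12) = 6.76×10^6 N/C.

6.76e6 V/m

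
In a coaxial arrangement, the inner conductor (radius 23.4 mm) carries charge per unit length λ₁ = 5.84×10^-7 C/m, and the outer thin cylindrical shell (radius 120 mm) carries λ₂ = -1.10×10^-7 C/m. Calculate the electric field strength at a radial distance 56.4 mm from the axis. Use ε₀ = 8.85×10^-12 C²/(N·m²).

1.86e5 N/C

By cylindrical symmetry E is radial; use a coaxial Gaussian cylinder of radius 56.4 mm and length L (between the conductors, 23.4 mm < r < 120 mm).
The shell at 120 mm lies outside the Gaussian surface, so λ_enc = λ₁ = 5.84×10^-7 C/m.
By Gauss's law (flux through the curved wall only), E·2πrL = λ_enc L/ε₀.
E = |λ_enc|/(2πε₀r) = (5.84e-7)/(2π·8.85×10^-12·0.0564) = 1.86×10^5 N/C.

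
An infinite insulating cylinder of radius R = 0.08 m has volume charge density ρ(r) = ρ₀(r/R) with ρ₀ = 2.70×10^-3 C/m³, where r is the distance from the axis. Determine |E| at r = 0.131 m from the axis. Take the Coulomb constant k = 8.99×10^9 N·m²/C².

|E| = 4.97e6 V/m

By cylindrical symmetry E is radial; use a coaxial Gaussian cylinder of radius 0.131 m and length L (r > R, full charge per length enclosed).
λ_enc = 2π ∫₀^R ρ₀(r'/R)^1 r' dr' = 2πρ₀R²/3 = 3.619×10^-5 C/m.
Applying ∮E·dA = Q_enc/ε₀ with the end caps contributing no flux:
E = 2k|λ_enc|/r = 2(8.99×10^9)(3.619e-5)/(0.131) = 4.97e6 N/C.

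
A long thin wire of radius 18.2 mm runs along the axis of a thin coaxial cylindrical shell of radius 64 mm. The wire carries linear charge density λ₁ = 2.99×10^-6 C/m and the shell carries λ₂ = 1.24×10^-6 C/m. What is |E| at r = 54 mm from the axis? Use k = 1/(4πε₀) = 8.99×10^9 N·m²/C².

Choose a coaxial cylinder of radius r = 54 mm (arbitrary length L) as the Gaussian surface (between the conductors, 18.2 mm < r < 64 mm).
Only the inner wire is enclosed; the outer shell contributes nothing inside itself. λ_enc = λ₁ = 2.99e-6 C/m.
By Gauss's law (flux through the curved wall only), E·2πrL = λ_enc L/ε₀.
E = 2k|λ_enc|/r = 2(8.99×10^9)(2.99e-6)/(0.054) = 9.96×10^5 N/C.

|E| ≈ 9.96e5 V/m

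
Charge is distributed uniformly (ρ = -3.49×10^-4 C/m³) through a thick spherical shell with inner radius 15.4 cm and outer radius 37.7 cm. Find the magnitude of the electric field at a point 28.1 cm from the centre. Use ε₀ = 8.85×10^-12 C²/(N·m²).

Take a concentric spherical Gaussian surface of radius r = 28.1 cm (within the shell material, 15.4 cm < r < 37.7 cm).
Enclosed charge is the volume from a to r: Q_enc = (4π/3)ρ(r³ − a³) = -2.71e-5 C.
Applying ∮E·dA = Q_enc/ε₀ with Φ = E(4πr²):
E = |Q_enc|/(4πε₀r²) = (2.71×10^-5)/(4π·8.85×10^-12·(0.281)²) = 3.09×10^6 N/C.

3.09×10^6 V/m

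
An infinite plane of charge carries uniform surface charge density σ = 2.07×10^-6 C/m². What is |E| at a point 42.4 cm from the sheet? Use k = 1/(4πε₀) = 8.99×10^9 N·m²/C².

|E| ≈ 1.17e5 V/m

Choose a cylindrical pillbox piercing the sheet, end faces (area A) parallel to it.
Flux Φ = 2EA and Q_enc = σA, so 2EA = σA/ε₀ ⇒ E = |σ|/(2ε₀), independent of distance.
E = 2πk|σ| = 2π(8.99×10^9)(2.07×10^-6) = 1.17e5 N/C.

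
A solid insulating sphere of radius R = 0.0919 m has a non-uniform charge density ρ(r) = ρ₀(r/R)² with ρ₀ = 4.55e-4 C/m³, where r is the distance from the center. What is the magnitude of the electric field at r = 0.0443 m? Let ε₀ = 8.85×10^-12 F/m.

|E| ≈ 1.06e5 V/m

By spherical symmetry E is radial; choose a Gaussian sphere of radius r = 0.0443 m (r < R).
Q_enc = ∫₀^r ρ(r')·4πr'² dr' = (4πρ₀/R²) ∫₀^r r'^4 dr' = 4πρ₀ r^5/(5·R²) = 2.31e-8 C.
Applying ∮E·dA = Q_enc/ε₀ with Φ = E(4πr²):
E = |Q_enc|/(4πε₀r²) = (2.31×10^-8)/(4π·8.85×10^-12·(0.0443)²) = 1.06×10^5 N/C.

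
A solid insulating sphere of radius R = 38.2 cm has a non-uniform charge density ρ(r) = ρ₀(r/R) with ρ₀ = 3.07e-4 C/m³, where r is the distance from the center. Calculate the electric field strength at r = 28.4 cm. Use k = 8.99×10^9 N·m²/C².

Symmetry ⇒ E = E(r) r̂. Gaussian sphere of radius r = 28.4 cm (r < R).
Integrate the density: Q_enc = 4π ∫₀^r ρ₀(r'/R)^1 r'² dr' = 4πρ₀ r^4/(4·R) = 1.642e-5 C.
Applying ∮E·dA = Q_enc/ε₀ with Φ = E(4πr²):
E = k|Q_enc|/r² = (8.99×10^9)(1.642×10^-5)/(0.284)² = 1.83×10^6 N/C.

E = 1.83×10^6 N/C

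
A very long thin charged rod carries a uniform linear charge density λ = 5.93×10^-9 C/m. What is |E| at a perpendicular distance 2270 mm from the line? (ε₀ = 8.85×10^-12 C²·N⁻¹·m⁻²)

E = 47 N/C

Take a coaxial cylindrical Gaussian surface of radius r = 2270 mm and length L.
Q_enc = λL, so λ_enc = 5.93e-9 C/m.
By Gauss's law (flux through the curved wall only), E·2πrL = λ_enc L/ε₀.
E = |λ_enc|/(2πε₀r) = (5.93e-9)/(2π·8.85×10^-12·2.27) = 47 N/C.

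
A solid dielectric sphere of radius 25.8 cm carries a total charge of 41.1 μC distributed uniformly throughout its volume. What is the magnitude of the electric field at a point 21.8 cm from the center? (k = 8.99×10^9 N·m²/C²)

4.69×10^6 V/m

By spherical symmetry E is radial; choose a Gaussian sphere of radius r = 21.8 cm (r < R).
For a uniform sphere the enclosed fraction is (r/R)³, so Q_enc = (41.1 μC)(0.218/0.258)³ = 2.479×10^-5 C.
By Gauss's law, ∮E·dA = E·4πr² = Q_enc/ε₀.
E = k|Q_enc|/r² = (8.99×10^9)(2.479×10^-5)/(0.218)² = 4.69×10^6 N/C.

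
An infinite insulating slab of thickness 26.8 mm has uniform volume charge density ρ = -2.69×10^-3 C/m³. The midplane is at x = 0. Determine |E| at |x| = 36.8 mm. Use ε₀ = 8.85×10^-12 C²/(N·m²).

E = 4.07×10^6 N/C

The point |x| = 36.8 mm lies outside the slab (half-thickness 0.0134 m). A symmetric pillbox spanning the full slab encloses Q_enc = ρ·d·A.
Flux = 2EA ⇒ E = |ρ|d/(2ε₀), independent of distance outside.
E = (2.69×10^-3)(0.0268)/(2·8.85×10^-12) = 4.07×10^6 N/C.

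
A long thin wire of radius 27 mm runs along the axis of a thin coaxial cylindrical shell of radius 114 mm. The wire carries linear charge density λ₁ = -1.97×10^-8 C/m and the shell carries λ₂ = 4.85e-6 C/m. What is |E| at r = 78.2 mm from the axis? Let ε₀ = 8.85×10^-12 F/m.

Choose a coaxial cylinder of radius r = 78.2 mm (arbitrary length L) as the Gaussian surface (between the conductors, 27 mm < r < 114 mm).
The shell at 114 mm lies outside the Gaussian surface, so λ_enc = λ₁ = -1.97×10^-8 C/m.
By Gauss's law (flux through the curved wall only), E·2πrL = λ_enc L/ε₀.
E = |λ_enc|/(2πε₀r) = (1.97e-8)/(2π·8.85×10^-12·0.0782) = 4.53e3 N/C.

|E| ≈ 4.53×10^3 V/m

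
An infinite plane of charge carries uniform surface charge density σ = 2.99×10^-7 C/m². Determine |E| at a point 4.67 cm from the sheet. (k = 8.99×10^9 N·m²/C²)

|E| ≈ 1.69e4 N/C

The symmetry is planar: E is normal to the sheet and the same magnitude on both sides. Take a pillbox straddling the sheet with end-cap area A.
Flux Φ = 2EA and Q_enc = σA, so 2EA = σA/ε₀ ⇒ E = |σ|/(2ε₀), independent of distance.
E = 2πk|σ| = 2π(8.99×10^9)(2.99×10^-7) = 1.69e4 N/C.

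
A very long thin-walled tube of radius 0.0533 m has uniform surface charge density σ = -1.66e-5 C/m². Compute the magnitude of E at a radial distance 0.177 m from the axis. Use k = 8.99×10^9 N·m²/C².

Take a coaxial cylindrical Gaussian surface of radius r = 0.177 m and length L (r > 0.0533 m).
The whole shell is enclosed: λ_enc = σ·2πR = (-1.66e-5)·2π·(0.0533) = -5.559×10^-6 C/m.
Applying ∮E·dA = Q_enc/ε₀ with the end caps contributing no flux:
E = 2k|λ_enc|/r = 2(8.99×10^9)(5.559×10^-6)/(0.177) = 5.65e5 N/C.

E ≈ 5.65e5 N/C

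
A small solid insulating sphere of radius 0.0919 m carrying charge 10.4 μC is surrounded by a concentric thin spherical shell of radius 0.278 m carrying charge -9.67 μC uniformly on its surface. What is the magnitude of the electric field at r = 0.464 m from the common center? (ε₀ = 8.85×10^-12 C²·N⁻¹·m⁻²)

|E| = 3.05×10^4 N/C

Take a concentric spherical Gaussian surface of radius r = 0.464 m (r > 0.278 m, enclosing both).
Q_enc = (10.4 μC) + (-9.67 μC) = 7.30e-7 C.
By Gauss's law, ∮E·dA = E·4πr² = Q_enc/ε₀.
E = |Q_enc|/(4πε₀r²) = (7.30×10^-7)/(4π·8.85×10^-12·(0.464)²) = 3.05×10^4 N/C.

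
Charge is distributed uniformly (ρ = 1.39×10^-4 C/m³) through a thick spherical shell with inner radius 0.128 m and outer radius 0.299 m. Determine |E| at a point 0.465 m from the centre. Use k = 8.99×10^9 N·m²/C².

|E| ≈ 5.96e5 N/C

Use a concentric Gaussian sphere at r = 0.465 m (r > 0.299 m, enclosing the whole shell).
Q_enc = ρ·(4π/3)(b³ − a³) = (1.39e-4)·(4π/3)·((0.299)³ − (0.128)³) = 1.434×10^-5 C.
Gauss's law: E·4πr² = Q_enc/ε₀.
E = k|Q_enc|/r² = (8.99×10^9)(1.434e-5)/(0.465)² = 5.96×10^5 N/C.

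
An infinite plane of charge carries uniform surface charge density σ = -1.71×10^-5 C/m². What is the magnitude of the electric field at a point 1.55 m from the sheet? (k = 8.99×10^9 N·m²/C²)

The symmetry is planar: E is normal to the sheet and the same magnitude on both sides. Take a pillbox straddling the sheet with end-cap area A.
Only the two end caps contribute flux: Φ = 2EA. With Q_enc = σA, Gauss's law gives E = |σ|/(2ε₀).
E = 2πk|σ| = 2π(8.99×10^9)(1.71×10^-5) = 9.66×10^5 N/C.

|E| = 9.66e5 N/C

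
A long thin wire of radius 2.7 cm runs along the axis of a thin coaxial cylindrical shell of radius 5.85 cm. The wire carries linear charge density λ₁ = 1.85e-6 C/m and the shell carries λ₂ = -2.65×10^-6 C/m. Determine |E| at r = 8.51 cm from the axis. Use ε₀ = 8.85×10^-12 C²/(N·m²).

|E| = 1.69e5 N/C

Take a coaxial cylindrical Gaussian surface of radius r = 8.51 cm and length L (r > 5.85 cm, enclosing both).
λ_enc = λ₁ + λ₂ = (1.85e-6) + (-2.65×10^-6) = -8.00×10^-7 C/m.
Since E is radial and uniform over the curved surface, Φ = E·2πrL = Q_enc/ε₀ = λ_enc L/ε₀.
E = |λ_enc|/(2πε₀r) = (8.00×10^-7)/(2π·8.85×10^-12·0.0851) = 1.69×10^5 N/C.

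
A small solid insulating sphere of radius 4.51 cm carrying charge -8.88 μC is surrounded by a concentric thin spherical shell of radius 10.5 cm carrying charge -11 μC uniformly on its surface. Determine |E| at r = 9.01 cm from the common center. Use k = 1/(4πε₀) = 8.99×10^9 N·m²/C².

E = 9.83×10^6 V/m

By spherical symmetry E is radial; choose a Gaussian sphere of radius r = 9.01 cm (between the bodies, 4.51 cm < r < 10.5 cm).
The shell at 10.5 cm lies outside the Gaussian surface, so Q_enc = -8.88 μC = -8.88×10^-6 C.
By Gauss's law, ∮E·dA = E·4πr² = Q_enc/ε₀.
E = k|Q_enc|/r² = (8.99×10^9)(8.88×10^-6)/(0.0901)² = 9.83×10^6 N/C.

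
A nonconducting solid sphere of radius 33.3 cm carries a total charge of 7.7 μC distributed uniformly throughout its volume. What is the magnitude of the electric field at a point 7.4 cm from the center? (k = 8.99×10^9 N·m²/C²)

|E| = 1.39e5 N/C

By spherical symmetry E is radial; choose a Gaussian sphere of radius r = 7.4 cm (r < R).
For a uniform sphere the enclosed fraction is (r/R)³, so Q_enc = (7.7 μC)(0.074/0.333)³ = 8.45e-8 C.
Applying ∮E·dA = Q_enc/ε₀ with Φ = E(4πr²):
E = k|Q_enc|/r² = (8.99×10^9)(8.45e-8)/(0.074)² = 1.39e5 N/C.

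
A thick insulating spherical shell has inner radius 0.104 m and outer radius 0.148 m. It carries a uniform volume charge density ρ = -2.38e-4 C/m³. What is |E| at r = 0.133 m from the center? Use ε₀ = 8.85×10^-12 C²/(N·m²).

6.22e5 V/m

Use a concentric Gaussian sphere at r = 0.133 m (within the shell material, 0.104 m < r < 0.148 m).
Only the shell between 0.104 m and r is enclosed: Q_enc = ρ·(4π/3)(r³ − a³) = (-2.38×10^-4)·(4π/3)·((0.133)³ − (0.104)³) = -1.224e-6 C.
Applying ∮E·dA = Q_enc/ε₀ with Φ = E(4πr²):
E = |Q_enc|/(4πε₀r²) = (1.224×10^-6)/(4π·8.85×10^-12·(0.133)²) = 6.22×10^5 N/C.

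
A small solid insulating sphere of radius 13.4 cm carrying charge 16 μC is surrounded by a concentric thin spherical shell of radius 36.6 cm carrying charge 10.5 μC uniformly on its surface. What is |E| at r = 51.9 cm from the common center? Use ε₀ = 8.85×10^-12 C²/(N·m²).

Use a concentric Gaussian sphere at r = 51.9 cm (r > 36.6 cm, enclosing both).
Q_enc = (16 μC) + (10.5 μC) = 2.65×10^-5 C.
Since E is radial and uniform over the Gaussian sphere, Φ = E·4πr² = Q_enc/ε₀.
E = |Q_enc|/(4πε₀r²) = (2.65×10^-5)/(4π·8.85×10^-12·(0.519)²) = 8.85×10^5 N/C.

|E| ≈ 8.85×10^5 N/C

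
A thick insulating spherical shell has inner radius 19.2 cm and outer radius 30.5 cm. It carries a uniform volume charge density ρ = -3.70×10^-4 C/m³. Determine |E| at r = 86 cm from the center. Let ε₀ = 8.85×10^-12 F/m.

E ≈ 4.01×10^5 N/C

Symmetry ⇒ E = E(r) r̂. Gaussian sphere of radius r = 86 cm (r > 30.5 cm, enclosing the whole shell).
Q_enc = ρ·(4π/3)(b³ − a³) = (-3.70×10^-4)·(4π/3)·((0.305)³ − (0.192)³) = -3.30×10^-5 C.
Applying ∮E·dA = Q_enc/ε₀ with Φ = E(4πr²):
E = |Q_enc|/(4πε₀r²) = (3.30×10^-5)/(4π·8.85×10^-12·(0.86)²) = 4.01×10^5 N/C.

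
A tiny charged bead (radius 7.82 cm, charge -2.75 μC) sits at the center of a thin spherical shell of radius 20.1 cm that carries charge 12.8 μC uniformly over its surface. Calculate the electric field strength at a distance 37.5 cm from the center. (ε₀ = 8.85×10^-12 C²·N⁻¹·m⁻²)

Symmetry ⇒ E = E(r) r̂. Gaussian sphere of radius r = 37.5 cm (r > 20.1 cm, enclosing both).
Q_enc = (-2.75 μC) + (12.8 μC) = 1.005×10^-5 C.
Since E is radial and uniform over the Gaussian sphere, Φ = E·4πr² = Q_enc/ε₀.
E = |Q_enc|/(4πε₀r²) = (1.005e-5)/(4π·8.85×10^-12·(0.375)²) = 6.43×10^5 N/C.

|E| = 6.43×10^5 N/C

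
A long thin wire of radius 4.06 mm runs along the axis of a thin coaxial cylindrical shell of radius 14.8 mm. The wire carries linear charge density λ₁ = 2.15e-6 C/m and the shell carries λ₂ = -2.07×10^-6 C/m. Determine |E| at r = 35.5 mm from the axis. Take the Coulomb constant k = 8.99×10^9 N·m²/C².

|E| = 4.05×10^4 V/m

Choose a coaxial cylinder of radius r = 35.5 mm (arbitrary length L) as the Gaussian surface (r > 14.8 mm, enclosing both).
λ_enc = λ₁ + λ₂ = (2.15×10^-6) + (-2.07×10^-6) = 8.00×10^-8 C/m.
Since E is radial and uniform over the curved surface, Φ = E·2πrL = Q_enc/ε₀ = λ_enc L/ε₀.
E = 2k|λ_enc|/r = 2(8.99×10^9)(8.00×10^-8)/(0.0355) = 4.05×10^4 N/C.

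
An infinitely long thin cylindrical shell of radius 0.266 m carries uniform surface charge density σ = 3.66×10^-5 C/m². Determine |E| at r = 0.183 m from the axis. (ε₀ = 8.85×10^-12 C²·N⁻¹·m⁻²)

Take a coaxial cylindrical Gaussian surface of radius r = 0.183 m and length L (r < 0.266 m, inside the shell).
No charge is enclosed, so Gauss's law gives E·2πrL = 0 ⇒ E = 0.

|E| = 0 N/C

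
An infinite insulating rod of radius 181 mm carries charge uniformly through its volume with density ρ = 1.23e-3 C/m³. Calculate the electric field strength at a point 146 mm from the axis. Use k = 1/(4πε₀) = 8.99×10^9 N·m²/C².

1.01×10^7 V/m

By cylindrical symmetry E is radial; use a coaxial Gaussian cylinder of radius 146 mm and length L (r < R).
Enclosed charge per unit length: λ_enc = ρ·πr² = (1.23×10^-3)π(0.146)² = 8.237×10^-5 C/m.
Since E is radial and uniform over the curved surface, Φ = E·2πrL = Q_enc/ε₀ = λ_enc L/ε₀.
E = 2k|λ_enc|/r = 2(8.99×10^9)(8.237×10^-5)/(0.146) = 1.01×10^7 N/C.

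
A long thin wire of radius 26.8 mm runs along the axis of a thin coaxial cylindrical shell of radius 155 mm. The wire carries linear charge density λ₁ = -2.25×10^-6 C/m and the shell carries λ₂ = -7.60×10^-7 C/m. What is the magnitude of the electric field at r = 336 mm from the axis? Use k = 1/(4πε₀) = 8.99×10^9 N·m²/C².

E ≈ 1.61e5 N/C

Choose a coaxial cylinder of radius r = 336 mm (arbitrary length L) as the Gaussian surface (r > 155 mm, enclosing both).
λ_enc = λ₁ + λ₂ = (-2.25×10^-6) + (-7.60×10^-7) = -3.01×10^-6 C/m.
Since E is radial and uniform over the curved surface, Φ = E·2πrL = Q_enc/ε₀ = λ_enc L/ε₀.
E = 2k|λ_enc|/r = 2(8.99×10^9)(3.01e-6)/(0.336) = 1.61e5 N/C.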